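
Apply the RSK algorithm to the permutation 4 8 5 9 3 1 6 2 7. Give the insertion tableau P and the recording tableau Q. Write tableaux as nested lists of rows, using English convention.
P = [[1, 2, 6, 7], [3, 5], [4, 9], [8]], Q = [[1, 2, 4, 9], [3, 7], [5, 8], [6]]

Insert each entry of the permutation into P by Schensted row insertion, recording in Q the position of each new cell.

Insert 4: appended to row 1. P = [[4]].
Insert 8: appended to row 1. P = [[4, 8]].
Insert 5: 5 bumps 8 from row 1; 8 starts row 2. P = [[4, 5], [8]].
Insert 9: appended to row 1. P = [[4, 5, 9], [8]].
Insert 3: 3 bumps 4 from row 1; 4 bumps 8 from row 2; 8 starts row 3. P = [[3, 5, 9], [4], [8]].
Insert 1: 1 bumps 3 from row 1; 3 bumps 4 from row 2; 4 bumps 8 from row 3; 8 starts row 4. P = [[1, 5, 9], [3], [4], [8]].
Insert 6: 6 bumps 9 from row 1; 9 appends to row 2. P = [[1, 5, 6], [3, 9], [4], [8]].
Insert 2: 2 bumps 5 from row 1; 5 bumps 9 from row 2; 9 appends to row 3. P = [[1, 2, 6], [3, 5], [4, 9], [8]].
Insert 7: appended to row 1. P = [[1, 2, 6, 7], [3, 5], [4, 9], [8]].

So P = [[1, 2, 6, 7], [3, 5], [4, 9], [8]], Q = [[1, 2, 4, 9], [3, 7], [5, 8], [6]].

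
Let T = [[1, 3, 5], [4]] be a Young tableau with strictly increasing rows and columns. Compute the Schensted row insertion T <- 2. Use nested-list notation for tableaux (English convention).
[[1, 2, 5], [3], [4]]

In row 1, 2 replaces 3 (the leftmost entry greater than 2); 3 is bumped to row 2. In row 2, 3 replaces 4 (the leftmost entry greater than 3); 4 is bumped to row 3. 4 starts a new row 3. The new tableau is [[1, 2, 5], [3], [4]].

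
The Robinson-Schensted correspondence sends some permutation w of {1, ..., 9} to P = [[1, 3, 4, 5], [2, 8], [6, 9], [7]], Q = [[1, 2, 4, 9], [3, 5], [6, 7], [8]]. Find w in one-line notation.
Reverse the RSK construction: for i from n down to 1, find the cell of Q containing i, remove the entry at that cell from P, and reverse-bump it up through P; the value ejected from row 1 is w(i).

Step i=9: Q has 9 at row 1, column 4; remove that cell from P, ejecting 5. So w(9) = 5. P is now [[1, 3, 4], [2, 8], [6, 9], [7]].
Step i=8: Q has 8 at row 4, column 1; remove 7 from row 4 of P and reverse-bump: 7 enters row 3 and ejects 6; 6 enters row 2 and ejects 2; 2 enters row 1 and ejects 1. So w(8) = 1. P is now [[2, 3, 4], [6, 8], [7, 9]].
Step i=7: Q has 7 at row 3, column 2; remove 9 from row 3 of P and reverse-bump: 9 enters row 2 and ejects 8; 8 enters row 1 and ejects 4. So w(7) = 4. P is now [[2, 3, 8], [6, 9], [7]].
Step i=6: Q has 6 at row 3, column 1; remove 7 from row 3 of P and reverse-bump: 7 enters row 2 and ejects 6; 6 enters row 1 and ejects 3. So w(6) = 3. P is now [[2, 6, 8], [7, 9]].
Step i=5: Q has 5 at row 2, column 2; remove 9 from row 2 of P and reverse-bump: 9 enters row 1 and ejects 8. So w(5) = 8. P is now [[2, 6, 9], [7]].
Step i=4: Q has 4 at row 1, column 3; remove that cell from P, ejecting 9. So w(4) = 9. P is now [[2, 6], [7]].
Step i=3: Q has 3 at row 2, column 1; remove 7 from row 2 of P and reverse-bump: 7 enters row 1 and ejects 6. So w(3) = 6. P is now [[2, 7]].
Step i=2: Q has 2 at row 1, column 2; remove that cell from P, ejecting 7. So w(2) = 7. P is now [[2]].
Step i=1: Q has 1 at row 1, column 1; remove that cell from P, ejecting 2. So w(1) = 2. P is now [].

So w = 2 7 6 9 8 3 4 1 5.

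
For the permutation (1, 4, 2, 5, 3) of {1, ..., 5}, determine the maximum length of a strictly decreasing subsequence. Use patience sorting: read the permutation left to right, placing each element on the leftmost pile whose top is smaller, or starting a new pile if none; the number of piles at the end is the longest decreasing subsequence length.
2

1: new pile. tops = [1]
4: onto pile 1 (replacing 1). tops = [4]
2: new pile. tops = [4, 2]
5: onto pile 1 (replacing 4). tops = [5, 2]
3: onto pile 2 (replacing 2). tops = [5, 3]

2 piles, so the longest decreasing subsequence has length 2.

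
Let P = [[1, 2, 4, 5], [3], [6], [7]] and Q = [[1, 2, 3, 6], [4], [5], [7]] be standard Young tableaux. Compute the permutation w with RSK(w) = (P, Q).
Reverse the RSK construction: for i from n down to 1, find the cell of Q containing i, remove the entry at that cell from P, and reverse-bump it up through P; the value ejected from row 1 is w(i).

Step i=7: Q has 7 at row 4, column 1; remove 7 from row 4 of P and reverse-bump: 7 enters row 3 and ejects 6; 6 enters row 2 and ejects 3; 3 enters row 1 and ejects 2. So w(7) = 2. P is now [[1, 3, 4, 5], [6], [7]].
Step i=6: Q has 6 at row 1, column 4; remove that cell from P, ejecting 5. So w(6) = 5. P is now [[1, 3, 4], [6], [7]].
Step i=5: Q has 5 at row 3, column 1; remove 7 from row 3 of P and reverse-bump: 7 enters row 2 and ejects 6; 6 enters row 1 and ejects 4. So w(5) = 4. P is now [[1, 3, 6], [7]].
Step i=4: Q has 4 at row 2, column 1; remove 7 from row 2 of P and reverse-bump: 7 enters row 1 and ejects 6. So w(4) = 6. P is now [[1, 3, 7]].
Step i=3: Q has 3 at row 1, column 3; remove that cell from P, ejecting 7. So w(3) = 7. P is now [[1, 3]].
Step i=2: Q has 2 at row 1, column 2; remove that cell from P, ejecting 3. So w(2) = 3. P is now [[1]].
Step i=1: Q has 1 at row 1, column 1; remove that cell from P, ejecting 1. So w(1) = 1. P is now [].

So w = 1 3 7 6 4 5 2.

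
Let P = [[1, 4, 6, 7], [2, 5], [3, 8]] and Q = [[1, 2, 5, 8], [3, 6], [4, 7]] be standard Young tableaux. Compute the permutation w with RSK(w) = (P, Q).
3 5 2 1 8 6 4 7

Reverse the RSK construction: for i from n down to 1, find the cell of Q containing i, remove the entry at that cell from P, and reverse-bump it up through P; the value ejected from row 1 is w(i).

Step i=8: Q has 8 at row 1, column 4; remove that cell from P, ejecting 7. So w(8) = 7. P is now [[1, 4, 6], [2, 5], [3, 8]].
Step i=7: Q has 7 at row 3, column 2; remove 8 from row 3 of P and reverse-bump: 8 enters row 2 and ejects 5; 5 enters row 1 and ejects 4. So w(7) = 4. P is now [[1, 5, 6], [2, 8], [3]].
Step i=6: Q has 6 at row 2, column 2; remove 8 from row 2 of P and reverse-bump: 8 enters row 1 and ejects 6. So w(6) = 6. P is now [[1, 5, 8], [2], [3]].
Step i=5: Q has 5 at row 1, column 3; remove that cell from P, ejecting 8. So w(5) = 8. P is now [[1, 5], [2], [3]].
Step i=4: Q has 4 at row 3, column 1; remove 3 from row 3 of P and reverse-bump: 3 enters row 2 and ejects 2; 2 enters row 1 and ejects 1. So w(4) = 1. P is now [[2, 5], [3]].
Step i=3: Q has 3 at row 2, column 1; remove 3 from row 2 of P and reverse-bump: 3 enters row 1 and ejects 2. So w(3) = 2. P is now [[3, 5]].
Step i=2: Q has 2 at row 1, column 2; remove that cell from P, ejecting 5. So w(2) = 5. P is now [[3]].
Step i=1: Q has 1 at row 1, column 1; remove that cell from P, ejecting 3. So w(1) = 3. P is now [].

So w = 3 5 2 1 8 6 4 7.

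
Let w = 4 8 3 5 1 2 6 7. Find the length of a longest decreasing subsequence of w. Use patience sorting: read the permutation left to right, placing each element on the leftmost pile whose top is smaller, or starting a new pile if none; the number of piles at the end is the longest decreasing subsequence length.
4: new pile. tops = [4]
8: onto pile 1 (replacing 4). tops = [8]
3: new pile. tops = [8, 3]
5: onto pile 2 (replacing 3). tops = [8, 5]
1: new pile. tops = [8, 5, 1]
2: onto pile 3 (replacing 1). tops = [8, 5, 2]
6: onto pile 2 (replacing 5). tops = [8, 6, 2]
7: onto pile 2 (replacing 6). tops = [8, 7, 2]

3 piles, so the longest decreasing subsequence has length 3.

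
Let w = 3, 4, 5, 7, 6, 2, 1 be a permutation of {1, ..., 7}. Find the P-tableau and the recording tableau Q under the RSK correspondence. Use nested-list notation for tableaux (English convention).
P = [[1, 4, 5, 6], [2], [3], [7]], Q = [[1, 2, 3, 4], [5], [6], [7]]

Insert each entry of the permutation into P by Schensted row insertion, recording in Q the position of each new cell.

Insert 3: appended to row 1. P = [[3]].
Insert 4: appended to row 1. P = [[3, 4]].
Insert 5: appended to row 1. P = [[3, 4, 5]].
Insert 7: appended to row 1. P = [[3, 4, 5, 7]].
Insert 6: 6 bumps 7 from row 1; 7 starts row 2. P = [[3, 4, 5, 6], [7]].
Insert 2: 2 bumps 3 from row 1; 3 bumps 7 from row 2; 7 starts row 3. P = [[2, 4, 5, 6], [3], [7]].
Insert 1: 1 bumps 2 from row 1; 2 bumps 3 from row 2; 3 bumps 7 from row 3; 7 starts row 4. P = [[1, 4, 5, 6], [2], [3], [7]].

So P = [[1, 4, 5, 6], [2], [3], [7]], Q = [[1, 2, 3, 4], [5], [6], [7]].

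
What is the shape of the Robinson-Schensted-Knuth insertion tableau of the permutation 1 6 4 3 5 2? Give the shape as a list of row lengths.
[3, 1, 1, 1]

Row-insert each entry into an empty tableau.

After inserting 1: P = [[1]].
After inserting 6: P = [[1, 6]].
After inserting 4: P = [[1, 4], [6]].
After inserting 3: P = [[1, 3], [4], [6]].
After inserting 5: P = [[1, 3, 5], [4], [6]].
After inserting 2: P = [[1, 2, 5], [3], [4], [6]].

The final insertion tableau P = [[1, 2, 5], [3], [4], [6]] has shape [3, 1, 1, 1].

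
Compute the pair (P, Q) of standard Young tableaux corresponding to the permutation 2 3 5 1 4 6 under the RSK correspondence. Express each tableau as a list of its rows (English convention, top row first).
P = [[1, 3, 4, 6], [2, 5]], Q = [[1, 2, 3, 6], [4, 5]]

Insert each entry of the permutation into P by Schensted row insertion, recording in Q the position of each new cell.

Insert 2: appended to row 1. P = [[2]], Q = [[1]].
Insert 3: appended to row 1. P = [[2, 3]], Q = [[1, 2]].
Insert 5: appended to row 1. P = [[2, 3, 5]], Q = [[1, 2, 3]].
Insert 1: 1 bumps 2 from row 1; 2 starts row 2. P = [[1, 3, 5], [2]], Q = [[1, 2, 3], [4]].
Insert 4: 4 bumps 5 from row 1; 5 appends to row 2. P = [[1, 3, 4], [2, 5]], Q = [[1, 2, 3], [4, 5]].
Insert 6: appended to row 1. P = [[1, 3, 4, 6], [2, 5]], Q = [[1, 2, 3, 6], [4, 5]].

So P = [[1, 3, 4, 6], [2, 5]], Q = [[1, 2, 3, 6], [4, 5]].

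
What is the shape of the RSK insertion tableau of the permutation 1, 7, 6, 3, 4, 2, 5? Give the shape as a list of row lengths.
[4, 1, 1, 1]

Row-insert each entry into an empty tableau.

After inserting 1: P = [[1]].
After inserting 7: P = [[1, 7]].
After inserting 6: P = [[1, 6], [7]].
After inserting 3: P = [[1, 3], [6], [7]].
After inserting 4: P = [[1, 3, 4], [6], [7]].
After inserting 2: P = [[1, 2, 4], [3], [6], [7]].
After inserting 5: P = [[1, 2, 4, 5], [3], [6], [7]].

The final insertion tableau P = [[1, 2, 4, 5], [3], [6], [7]] has shape [4, 1, 1, 1].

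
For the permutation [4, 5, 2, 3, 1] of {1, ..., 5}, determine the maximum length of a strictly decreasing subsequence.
3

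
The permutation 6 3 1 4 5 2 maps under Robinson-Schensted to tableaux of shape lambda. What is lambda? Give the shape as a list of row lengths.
Row-insert each entry into an empty tableau.

After inserting 6: P = [[6]].
After inserting 3: P = [[3], [6]].
After inserting 1: P = [[1], [3], [6]].
After inserting 4: P = [[1, 4], [3], [6]].
After inserting 5: P = [[1, 4, 5], [3], [6]].
After inserting 2: P = [[1, 2, 5], [3, 4], [6]].

The final insertion tableau P = [[1, 2, 5], [3, 4], [6]] has shape [3, 2, 1].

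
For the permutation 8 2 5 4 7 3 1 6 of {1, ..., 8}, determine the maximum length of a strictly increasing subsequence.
3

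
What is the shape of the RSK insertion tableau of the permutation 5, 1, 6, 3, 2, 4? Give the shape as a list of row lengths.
[3, 2, 1]

Row-insert each entry into an empty tableau.

After inserting 5: P = [[5]].
After inserting 1: P = [[1], [5]].
After inserting 6: P = [[1, 6], [5]].
After inserting 3: P = [[1, 3], [5, 6]].
After inserting 2: P = [[1, 2], [3, 6], [5]].
After inserting 4: P = [[1, 2, 4], [3, 6], [5]].

The final insertion tableau P = [[1, 2, 4], [3, 6], [5]] has shape [3, 2, 1].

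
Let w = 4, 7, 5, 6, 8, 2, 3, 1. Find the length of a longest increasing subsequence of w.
4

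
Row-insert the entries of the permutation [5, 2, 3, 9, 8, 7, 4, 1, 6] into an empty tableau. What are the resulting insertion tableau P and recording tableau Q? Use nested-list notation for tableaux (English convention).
Insert each entry of the permutation into P by Schensted row insertion, recording in Q the position of each new cell.

Insert 5: appended to row 1. P = [[5]], Q = [[1]].
Insert 2: 2 bumps 5 from row 1; 5 starts row 2. P = [[2], [5]], Q = [[1], [2]].
Insert 3: appended to row 1. P = [[2, 3], [5]], Q = [[1, 3], [2]].
Insert 9: appended to row 1. P = [[2, 3, 9], [5]], Q = [[1, 3, 4], [2]].
Insert 8: 8 bumps 9 from row 1; 9 appends to row 2. P = [[2, 3, 8], [5, 9]], Q = [[1, 3, 4], [2, 5]].
Insert 7: 7 bumps 8 from row 1; 8 bumps 9 from row 2; 9 starts row 3. P = [[2, 3, 7], [5, 8], [9]], Q = [[1, 3, 4], [2, 5], [6]].
Insert 4: 4 bumps 7 from row 1; 7 bumps 8 from row 2; 8 bumps 9 from row 3; 9 starts row 4. P = [[2, 3, 4], [5, 7], [8], [9]], Q = [[1, 3, 4], [2, 5], [6], [7]].
Insert 1: 1 bumps 2 from row 1; 2 bumps 5 from row 2; 5 bumps 8 from row 3; 8 bumps 9 from row 4; 9 starts row 5. P = [[1, 3, 4], [2, 7], [5], [8], [9]], Q = [[1, 3, 4], [2, 5], [6], [7], [8]].
Insert 6: appended to row 1. P = [[1, 3, 4, 6], [2, 7], [5], [8], [9]], Q = [[1, 3, 4, 9], [2, 5], [6], [7], [8]].

So P = [[1, 3, 4, 6], [2, 7], [5], [8], [9]], Q = [[1, 3, 4, 9], [2, 5], [6], [7], [8]].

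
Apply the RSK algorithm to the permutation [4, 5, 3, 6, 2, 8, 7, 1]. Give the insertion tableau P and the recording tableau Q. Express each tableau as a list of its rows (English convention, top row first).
P = [[1, 5, 6, 7], [2, 8], [3], [4]], Q = [[1, 2, 4, 6], [3, 7], [5], [8]]

Insert each entry of the permutation into P by Schensted row insertion, recording in Q the position of each new cell.

Insert 4: appended to row 1. P = [[4]], Q = [[1]].
Insert 5: appended to row 1. P = [[4, 5]], Q = [[1, 2]].
Insert 3: 3 bumps 4 from row 1; 4 starts row 2. P = [[3, 5], [4]], Q = [[1, 2], [3]].
Insert 6: appended to row 1. P = [[3, 5, 6], [4]], Q = [[1, 2, 4], [3]].
Insert 2: 2 bumps 3 from row 1; 3 bumps 4 from row 2; 4 starts row 3. P = [[2, 5, 6], [3], [4]], Q = [[1, 2, 4], [3], [5]].
Insert 8: appended to row 1. P = [[2, 5, 6, 8], [3], [4]], Q = [[1, 2, 4, 6], [3], [5]].
Insert 7: 7 bumps 8 from row 1; 8 appends to row 2. P = [[2, 5, 6, 7], [3, 8], [4]], Q = [[1, 2, 4, 6], [3, 7], [5]].
Insert 1: 1 bumps 2 from row 1; 2 bumps 3 from row 2; 3 bumps 4 from row 3; 4 starts row 4. P = [[1, 5, 6, 7], [2, 8], [3], [4]], Q = [[1, 2, 4, 6], [3, 7], [5], [8]].

So P = [[1, 5, 6, 7], [2, 8], [3], [4]], Q = [[1, 2, 4, 6], [3, 7], [5], [8]].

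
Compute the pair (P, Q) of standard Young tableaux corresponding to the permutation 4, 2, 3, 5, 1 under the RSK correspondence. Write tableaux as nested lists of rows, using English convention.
P = [[1, 3, 5], [2], [4]], Q = [[1, 3, 4], [2], [5]]

Insert each entry of the permutation into P by Schensted row insertion, recording in Q the position of each new cell.

Insert 4: appended to row 1. P = [[4]].
Insert 2: 2 bumps 4 from row 1; 4 starts row 2. P = [[2], [4]].
Insert 3: appended to row 1. P = [[2, 3], [4]].
Insert 5: appended to row 1. P = [[2, 3, 5], [4]].
Insert 1: 1 bumps 2 from row 1; 2 bumps 4 from row 2; 4 starts row 3. P = [[1, 3, 5], [2], [4]].

So P = [[1, 3, 5], [2], [4]], Q = [[1, 3, 4], [2], [5]].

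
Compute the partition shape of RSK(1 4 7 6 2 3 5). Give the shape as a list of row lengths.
[4, 2, 1]

Row-insert each entry into an empty tableau.

After inserting 1: P = [[1]].
After inserting 4: P = [[1, 4]].
After inserting 7: P = [[1, 4, 7]].
After inserting 6: P = [[1, 4, 6], [7]].
After inserting 2: P = [[1, 2, 6], [4], [7]].
After inserting 3: P = [[1, 2, 3], [4, 6], [7]].
After inserting 5: P = [[1, 2, 3, 5], [4, 6], [7]].

The final insertion tableau P = [[1, 2, 3, 5], [4, 6], [7]] has shape [4, 2, 1].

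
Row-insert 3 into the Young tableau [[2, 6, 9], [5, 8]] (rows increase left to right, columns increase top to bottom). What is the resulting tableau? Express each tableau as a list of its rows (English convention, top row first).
[[2, 3, 9], [5, 6], [8]]

In row 1, 3 replaces 6 (the leftmost entry greater than 3); 6 is bumped to row 2. In row 2, 6 replaces 8 (the leftmost entry greater than 6); 8 is bumped to row 3. 8 starts a new row 3. The new tableau is [[2, 3, 9], [5, 6], [8]].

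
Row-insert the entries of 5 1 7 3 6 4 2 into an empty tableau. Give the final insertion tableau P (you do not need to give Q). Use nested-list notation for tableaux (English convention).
P = [[1, 2, 4], [3, 6], [5], [7]]

Insert 5: appended to row 1. P = [[5]].
Insert 1: 1 bumps 5 from row 1; 5 starts row 2. P = [[1], [5]].
Insert 7: appended to row 1. P = [[1, 7], [5]].
Insert 3: 3 bumps 7 from row 1; 7 appends to row 2. P = [[1, 3], [5, 7]].
Insert 6: appended to row 1. P = [[1, 3, 6], [5, 7]].
Insert 4: 4 bumps 6 from row 1; 6 bumps 7 from row 2; 7 starts row 3. P = [[1, 3, 4], [5, 6], [7]].
Insert 2: 2 bumps 3 from row 1; 3 bumps 5 from row 2; 5 bumps 7 from row 3; 7 starts row 4. P = [[1, 2, 4], [3, 6], [5], [7]].

So P = [[1, 2, 4], [3, 6], [5], [7]].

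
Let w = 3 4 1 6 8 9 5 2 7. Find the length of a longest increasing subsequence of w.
5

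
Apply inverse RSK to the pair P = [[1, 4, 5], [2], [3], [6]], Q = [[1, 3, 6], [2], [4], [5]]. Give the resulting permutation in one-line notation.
6 3 4 2 1 5

Reverse the RSK construction: for i from n down to 1, find the cell of Q containing i, remove the entry at that cell from P, and reverse-bump it up through P; the value ejected from row 1 is w(i).

Step i=6: Q has 6 at row 1, column 3; remove that cell from P, ejecting 5. So w(6) = 5. P is now [[1, 4], [2], [3], [6]].
Step i=5: Q has 5 at row 4, column 1; remove 6 from row 4 of P and reverse-bump: 6 enters row 3 and ejects 3; 3 enters row 2 and ejects 2; 2 enters row 1 and ejects 1. So w(5) = 1. P is now [[2, 4], [3], [6]].
Step i=4: Q has 4 at row 3, column 1; remove 6 from row 3 of P and reverse-bump: 6 enters row 2 and ejects 3; 3 enters row 1 and ejects 2. So w(4) = 2. P is now [[3, 4], [6]].
Step i=3: Q has 3 at row 1, column 2; remove that cell from P, ejecting 4. So w(3) = 4. P is now [[3], [6]].
Step i=2: Q has 2 at row 2, column 1; remove 6 from row 2 of P and reverse-bump: 6 enters row 1 and ejects 3. So w(2) = 3. P is now [[6]].
Step i=1: Q has 1 at row 1, column 1; remove that cell from P, ejecting 6. So w(1) = 6. P is now [].

So w = 6 3 4 2 1 5.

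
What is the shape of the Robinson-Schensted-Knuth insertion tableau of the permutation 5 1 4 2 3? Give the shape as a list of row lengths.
[3, 1, 1]

Row-insert each entry into an empty tableau.

After inserting 5: P = [[5]].
After inserting 1: P = [[1], [5]].
After inserting 4: P = [[1, 4], [5]].
After inserting 2: P = [[1, 2], [4], [5]].
After inserting 3: P = [[1, 2, 3], [4], [5]].

The final insertion tableau P = [[1, 2, 3], [4], [5]] has shape [3, 1, 1].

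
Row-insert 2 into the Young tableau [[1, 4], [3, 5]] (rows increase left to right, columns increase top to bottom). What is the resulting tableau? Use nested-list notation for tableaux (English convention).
[[1, 2], [3, 4], [5]]

In row 1, 2 replaces 4 (the leftmost entry greater than 2); 4 is bumped to row 2. In row 2, 4 replaces 5 (the leftmost entry greater than 4); 5 is bumped to row 3. 5 starts a new row 3. The new tableau is [[1, 2], [3, 4], [5]].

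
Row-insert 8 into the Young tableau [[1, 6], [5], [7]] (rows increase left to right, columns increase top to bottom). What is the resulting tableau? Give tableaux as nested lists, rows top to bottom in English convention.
8 is larger than every entry of row 1, so it is appended to row 1. The new tableau is [[1, 6, 8], [5], [7]].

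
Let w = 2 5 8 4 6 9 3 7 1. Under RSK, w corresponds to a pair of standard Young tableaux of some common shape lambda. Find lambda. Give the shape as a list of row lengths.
[4, 3, 1, 1]

RSK row insertion gives P = [[1, 3, 6, 7], [2, 8, 9], [4], [5]], which has shape [4, 3, 1, 1].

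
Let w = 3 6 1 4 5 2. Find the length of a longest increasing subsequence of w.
3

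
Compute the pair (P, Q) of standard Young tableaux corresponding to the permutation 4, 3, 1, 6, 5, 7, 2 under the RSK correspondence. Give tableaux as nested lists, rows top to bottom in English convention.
Insert each entry of the permutation into P by Schensted row insertion, recording in Q the position of each new cell.

After inserting 4: P = [[4]].
After inserting 3: P = [[3], [4]].
After inserting 1: P = [[1], [3], [4]].
After inserting 6: P = [[1, 6], [3], [4]].
After inserting 5: P = [[1, 5], [3, 6], [4]].
After inserting 7: P = [[1, 5, 7], [3, 6], [4]].
After inserting 2: P = [[1, 2, 7], [3, 5], [4, 6]].

So P = [[1, 2, 7], [3, 5], [4, 6]], Q = [[1, 4, 6], [2, 5], [3, 7]].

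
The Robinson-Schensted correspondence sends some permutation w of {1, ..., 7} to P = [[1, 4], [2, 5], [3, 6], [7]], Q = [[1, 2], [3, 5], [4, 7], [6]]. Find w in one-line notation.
Reverse the RSK construction: for i from n down to 1, find the cell of Q containing i, remove the entry at that cell from P, and reverse-bump it up through P; the value ejected from row 1 is w(i).

Step i=7: Q has 7 at row 3, column 2; remove 6 from row 3 of P and reverse-bump: 6 enters row 2 and ejects 5; 5 enters row 1 and ejects 4. So w(7) = 4. P is now [[1, 5], [2, 6], [3], [7]].
Step i=6: Q has 6 at row 4, column 1; remove 7 from row 4 of P and reverse-bump: 7 enters row 3 and ejects 3; 3 enters row 2 and ejects 2; 2 enters row 1 and ejects 1. So w(6) = 1. P is now [[2, 5], [3, 6], [7]].
Step i=5: Q has 5 at row 2, column 2; remove 6 from row 2 of P and reverse-bump: 6 enters row 1 and ejects 5. So w(5) = 5. P is now [[2, 6], [3], [7]].
Step i=4: Q has 4 at row 3, column 1; remove 7 from row 3 of P and reverse-bump: 7 enters row 2 and ejects 3; 3 enters row 1 and ejects 2. So w(4) = 2. P is now [[3, 6], [7]].
Step i=3: Q has 3 at row 2, column 1; remove 7 from row 2 of P and reverse-bump: 7 enters row 1 and ejects 6. So w(3) = 6. P is now [[3, 7]].
Step i=2: Q has 2 at row 1, column 2; remove that cell from P, ejecting 7. So w(2) = 7. P is now [[3]].
Step i=1: Q has 1 at row 1, column 1; remove that cell from P, ejecting 3. So w(1) = 3. P is now [].

So w = 3 7 6 2 5 1 4.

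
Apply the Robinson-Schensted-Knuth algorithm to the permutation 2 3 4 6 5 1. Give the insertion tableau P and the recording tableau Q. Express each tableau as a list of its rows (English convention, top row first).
P = [[1, 3, 4, 5], [2], [6]], Q = [[1, 2, 3, 4], [5], [6]]

Insert each entry of the permutation into P by Schensted row insertion, recording in Q the position of each new cell.

Insert 2: appended to row 1. P = [[2]], Q = [[1]].
Insert 3: appended to row 1. P = [[2, 3]], Q = [[1, 2]].
Insert 4: appended to row 1. P = [[2, 3, 4]], Q = [[1, 2, 3]].
Insert 6: appended to row 1. P = [[2, 3, 4, 6]], Q = [[1, 2, 3, 4]].
Insert 5: 5 bumps 6 from row 1; 6 starts row 2. P = [[2, 3, 4, 5], [6]], Q = [[1, 2, 3, 4], [5]].
Insert 1: 1 bumps 2 from row 1; 2 bumps 6 from row 2; 6 starts row 3. P = [[1, 3, 4, 5], [2], [6]], Q = [[1, 2, 3, 4], [5], [6]].

So P = [[1, 3, 4, 5], [2], [6]], Q = [[1, 2, 3, 4], [5], [6]].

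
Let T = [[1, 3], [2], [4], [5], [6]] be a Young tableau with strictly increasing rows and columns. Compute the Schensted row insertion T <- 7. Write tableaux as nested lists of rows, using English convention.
7 is larger than every entry of row 1, so it is appended to row 1. The new tableau is [[1, 3, 7], [2], [4], [5], [6]].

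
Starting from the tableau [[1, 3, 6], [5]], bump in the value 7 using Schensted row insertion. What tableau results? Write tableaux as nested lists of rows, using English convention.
7 is larger than every entry of row 1, so it is appended to row 1. The new tableau is [[1, 3, 6, 7], [5]].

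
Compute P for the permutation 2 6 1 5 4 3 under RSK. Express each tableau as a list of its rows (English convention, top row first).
Insert 2: appended to row 1. P = [[2]].
Insert 6: appended to row 1. P = [[2, 6]].
Insert 1: 1 bumps 2 from row 1; 2 starts row 2. P = [[1, 6], [2]].
Insert 5: 5 bumps 6 from row 1; 6 appends to row 2. P = [[1, 5], [2, 6]].
Insert 4: 4 bumps 5 from row 1; 5 bumps 6 from row 2; 6 starts row 3. P = [[1, 4], [2, 5], [6]].
Insert 3: 3 bumps 4 from row 1; 4 bumps 5 from row 2; 5 bumps 6 from row 3; 6 starts row 4. P = [[1, 3], [2, 4], [5], [6]].

So P = [[1, 3], [2, 4], [5], [6]].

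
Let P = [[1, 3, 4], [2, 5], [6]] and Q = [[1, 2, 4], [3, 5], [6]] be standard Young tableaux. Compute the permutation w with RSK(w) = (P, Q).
Reverse the RSK construction: for i from n down to 1, find the cell of Q containing i, remove the entry at that cell from P, and reverse-bump it up through P; the value ejected from row 1 is w(i).

Step i=6: Q has 6 at row 3, column 1; remove 6 from row 3 of P and reverse-bump: 6 enters row 2 and ejects 5; 5 enters row 1 and ejects 4. So w(6) = 4. P is now [[1, 3, 5], [2, 6]].
Step i=5: Q has 5 at row 2, column 2; remove 6 from row 2 of P and reverse-bump: 6 enters row 1 and ejects 5. So w(5) = 5. P is now [[1, 3, 6], [2]].
Step i=4: Q has 4 at row 1, column 3; remove that cell from P, ejecting 6. So w(4) = 6. P is now [[1, 3], [2]].
Step i=3: Q has 3 at row 2, column 1; remove 2 from row 2 of P and reverse-bump: 2 enters row 1 and ejects 1. So w(3) = 1. P is now [[2, 3]].
Step i=2: Q has 2 at row 1, column 2; remove that cell from P, ejecting 3. So w(2) = 3. P is now [[2]].
Step i=1: Q has 1 at row 1, column 1; remove that cell from P, ejecting 2. So w(1) = 2. P is now [].

So w = 2 3 1 6 5 4.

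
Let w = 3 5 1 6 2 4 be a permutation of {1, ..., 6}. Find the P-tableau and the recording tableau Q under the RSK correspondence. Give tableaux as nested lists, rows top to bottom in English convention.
P = [[1, 2, 4], [3, 5, 6]], Q = [[1, 2, 4], [3, 5, 6]]

Insert each entry of the permutation into P by Schensted row insertion, recording in Q the position of each new cell.

Insert 3: appended to row 1. P = [[3]].
Insert 5: appended to row 1. P = [[3, 5]].
Insert 1: 1 bumps 3 from row 1; 3 starts row 2. P = [[1, 5], [3]].
Insert 6: appended to row 1. P = [[1, 5, 6], [3]].
Insert 2: 2 bumps 5 from row 1; 5 appends to row 2. P = [[1, 2, 6], [3, 5]].
Insert 4: 4 bumps 6 from row 1; 6 appends to row 2. P = [[1, 2, 4], [3, 5, 6]].

So P = [[1, 2, 4], [3, 5, 6]], Q = [[1, 2, 4], [3, 5, 6]].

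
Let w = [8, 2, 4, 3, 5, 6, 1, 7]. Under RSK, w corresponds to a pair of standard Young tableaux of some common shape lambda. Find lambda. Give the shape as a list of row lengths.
[5, 1, 1, 1]

Row-insert each entry into an empty tableau.

After inserting 8: P = [[8]].
After inserting 2: P = [[2], [8]].
After inserting 4: P = [[2, 4], [8]].
After inserting 3: P = [[2, 3], [4], [8]].
After inserting 5: P = [[2, 3, 5], [4], [8]].
After inserting 6: P = [[2, 3, 5, 6], [4], [8]].
After inserting 1: P = [[1, 3, 5, 6], [2], [4], [8]].
After inserting 7: P = [[1, 3, 5, 6, 7], [2], [4], [8]].

The final insertion tableau P = [[1, 3, 5, 6, 7], [2], [4], [8]] has shape [5, 1, 1, 1].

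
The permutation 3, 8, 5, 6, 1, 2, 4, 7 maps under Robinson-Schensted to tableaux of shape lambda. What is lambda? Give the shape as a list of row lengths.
[4, 3, 1]

Row-insert each entry into an empty tableau.

After inserting 3: P = [[3]].
After inserting 8: P = [[3, 8]].
After inserting 5: P = [[3, 5], [8]].
After inserting 6: P = [[3, 5, 6], [8]].
After inserting 1: P = [[1, 5, 6], [3], [8]].
After inserting 2: P = [[1, 2, 6], [3, 5], [8]].
After inserting 4: P = [[1, 2, 4], [3, 5, 6], [8]].
After inserting 7: P = [[1, 2, 4, 7], [3, 5, 6], [8]].

The final insertion tableau P = [[1, 2, 4, 7], [3, 5, 6], [8]] has shape [4, 3, 1].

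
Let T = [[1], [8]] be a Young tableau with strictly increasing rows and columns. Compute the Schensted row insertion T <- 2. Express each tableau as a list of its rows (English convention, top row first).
2 is larger than every entry of row 1, so it is appended to row 1. The new tableau is [[1, 2], [8]].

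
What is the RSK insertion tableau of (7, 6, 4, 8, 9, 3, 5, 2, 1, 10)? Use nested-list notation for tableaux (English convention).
After inserting 7: P = [[7]].
After inserting 6: P = [[6], [7]].
After inserting 4: P = [[4], [6], [7]].
After inserting 8: P = [[4, 8], [6], [7]].
After inserting 9: P = [[4, 8, 9], [6], [7]].
After inserting 3: P = [[3, 8, 9], [4], [6], [7]].
After inserting 5: P = [[3, 5, 9], [4, 8], [6], [7]].
After inserting 2: P = [[2, 5, 9], [3, 8], [4], [6], [7]].
After inserting 1: P = [[1, 5, 9], [2, 8], [3], [4], [6], [7]].
After inserting 10: P = [[1, 5, 9, 10], [2, 8], [3], [4], [6], [7]].

So P = [[1, 5, 9, 10], [2, 8], [3], [4], [6], [7]].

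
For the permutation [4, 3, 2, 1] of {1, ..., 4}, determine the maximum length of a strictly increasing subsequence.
1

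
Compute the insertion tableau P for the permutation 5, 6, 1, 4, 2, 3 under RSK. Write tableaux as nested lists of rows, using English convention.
P = [[1, 2, 3], [4, 6], [5]]

Insert 5: appended to row 1. P = [[5]].
Insert 6: appended to row 1. P = [[5, 6]].
Insert 1: 1 bumps 5 from row 1; 5 starts row 2. P = [[1, 6], [5]].
Insert 4: 4 bumps 6 from row 1; 6 appends to row 2. P = [[1, 4], [5, 6]].
Insert 2: 2 bumps 4 from row 1; 4 bumps 5 from row 2; 5 starts row 3. P = [[1, 2], [4, 6], [5]].
Insert 3: appended to row 1. P = [[1, 2, 3], [4, 6], [5]].

So P = [[1, 2, 3], [4, 6], [5]].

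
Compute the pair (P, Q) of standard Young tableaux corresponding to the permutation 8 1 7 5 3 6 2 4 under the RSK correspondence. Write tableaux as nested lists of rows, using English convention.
Insert each entry of the permutation into P by Schensted row insertion, recording in Q the position of each new cell.

Insert 8: appended to row 1. P = [[8]], Q = [[1]].
Insert 1: 1 bumps 8 from row 1; 8 starts row 2. P = [[1], [8]], Q = [[1], [2]].
Insert 7: appended to row 1. P = [[1, 7], [8]], Q = [[1, 3], [2]].
Insert 5: 5 bumps 7 from row 1; 7 bumps 8 from row 2; 8 starts row 3. P = [[1, 5], [7], [8]], Q = [[1, 3], [2], [4]].
Insert 3: 3 bumps 5 from row 1; 5 bumps 7 from row 2; 7 bumps 8 from row 3; 8 starts row 4. P = [[1, 3], [5], [7], [8]], Q = [[1, 3], [2], [4], [5]].
Insert 6: appended to row 1. P = [[1, 3, 6], [5], [7], [8]], Q = [[1, 3, 6], [2], [4], [5]].
Insert 2: 2 bumps 3 from row 1; 3 bumps 5 from row 2; 5 bumps 7 from row 3; 7 bumps 8 from row 4; 8 starts row 5. P = [[1, 2, 6], [3], [5], [7], [8]], Q = [[1, 3, 6], [2], [4], [5], [7]].
Insert 4: 4 bumps 6 from row 1; 6 appends to row 2. P = [[1, 2, 4], [3, 6], [5], [7], [8]], Q = [[1, 3, 6], [2, 8], [4], [5], [7]].

So P = [[1, 2, 4], [3, 6], [5], [7], [8]], Q = [[1, 3, 6], [2, 8], [4], [5], [7]].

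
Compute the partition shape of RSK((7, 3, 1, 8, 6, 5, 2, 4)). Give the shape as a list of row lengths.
RSK row insertion gives P = [[1, 2, 4], [3, 5], [6, 8], [7]], which has shape [3, 2, 2, 1].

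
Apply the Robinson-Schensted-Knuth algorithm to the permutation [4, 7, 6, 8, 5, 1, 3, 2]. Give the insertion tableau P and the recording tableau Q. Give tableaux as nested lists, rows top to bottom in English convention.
P = [[1, 2, 8], [3, 5], [4], [6], [7]], Q = [[1, 2, 4], [3, 7], [5], [6], [8]]

Insert each entry of the permutation into P by Schensted row insertion, recording in Q the position of each new cell.

Insert 4: appended to row 1. P = [[4]], Q = [[1]].
Insert 7: appended to row 1. P = [[4, 7]], Q = [[1, 2]].
Insert 6: 6 bumps 7 from row 1; 7 starts row 2. P = [[4, 6], [7]], Q = [[1, 2], [3]].
Insert 8: appended to row 1. P = [[4, 6, 8], [7]], Q = [[1, 2, 4], [3]].
Insert 5: 5 bumps 6 from row 1; 6 bumps 7 from row 2; 7 starts row 3. P = [[4, 5, 8], [6], [7]], Q = [[1, 2, 4], [3], [5]].
Insert 1: 1 bumps 4 from row 1; 4 bumps 6 from row 2; 6 bumps 7 from row 3; 7 starts row 4. P = [[1, 5, 8], [4], [6], [7]], Q = [[1, 2, 4], [3], [5], [6]].
Insert 3: 3 bumps 5 from row 1; 5 appends to row 2. P = [[1, 3, 8], [4, 5], [6], [7]], Q = [[1, 2, 4], [3, 7], [5], [6]].
Insert 2: 2 bumps 3 from row 1; 3 bumps 4 from row 2; 4 bumps 6 from row 3; 6 bumps 7 from row 4; 7 starts row 5. P = [[1, 2, 8], [3, 5], [4], [6], [7]], Q = [[1, 2, 4], [3, 7], [5], [6], [8]].

So P = [[1, 2, 8], [3, 5], [4], [6], [7]], Q = [[1, 2, 4], [3, 7], [5], [6], [8]].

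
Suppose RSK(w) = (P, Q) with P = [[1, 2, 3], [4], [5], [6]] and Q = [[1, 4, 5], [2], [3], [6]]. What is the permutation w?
6 5 1 2 4 3

Reverse the RSK construction: for i from n down to 1, find the cell of Q containing i, remove the entry at that cell from P, and reverse-bump it up through P; the value ejected from row 1 is w(i).

Step i=6: Q has 6 at row 4, column 1; remove 6 from row 4 of P and reverse-bump: 6 enters row 3 and ejects 5; 5 enters row 2 and ejects 4; 4 enters row 1 and ejects 3. So w(6) = 3. P is now [[1, 2, 4], [5], [6]].
Step i=5: Q has 5 at row 1, column 3; remove that cell from P, ejecting 4. So w(5) = 4. P is now [[1, 2], [5], [6]].
Step i=4: Q has 4 at row 1, column 2; remove that cell from P, ejecting 2. So w(4) = 2. P is now [[1], [5], [6]].
Step i=3: Q has 3 at row 3, column 1; remove 6 from row 3 of P and reverse-bump: 6 enters row 2 and ejects 5; 5 enters row 1 and ejects 1. So w(3) = 1. P is now [[5], [6]].
Step i=2: Q has 2 at row 2, column 1; remove 6 from row 2 of P and reverse-bump: 6 enters row 1 and ejects 5. So w(2) = 5. P is now [[6]].
Step i=1: Q has 1 at row 1, column 1; remove that cell from P, ejecting 6. So w(1) = 6. P is now [].

So w = 6 5 1 2 4 3.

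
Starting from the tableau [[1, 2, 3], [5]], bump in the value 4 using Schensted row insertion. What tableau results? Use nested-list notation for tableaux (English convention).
[[1, 2, 3, 4], [5]]

4 is larger than every entry of row 1, so it is appended to row 1. The new tableau is [[1, 2, 3, 4], [5]].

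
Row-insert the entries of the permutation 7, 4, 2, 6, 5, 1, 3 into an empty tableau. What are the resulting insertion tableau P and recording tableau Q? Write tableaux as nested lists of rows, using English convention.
Insert each entry of the permutation into P by Schensted row insertion, recording in Q the position of each new cell.

Insert 7: appended to row 1. P = [[7]].
Insert 4: 4 bumps 7 from row 1; 7 starts row 2. P = [[4], [7]].
Insert 2: 2 bumps 4 from row 1; 4 bumps 7 from row 2; 7 starts row 3. P = [[2], [4], [7]].
Insert 6: appended to row 1. P = [[2, 6], [4], [7]].
Insert 5: 5 bumps 6 from row 1; 6 appends to row 2. P = [[2, 5], [4, 6], [7]].
Insert 1: 1 bumps 2 from row 1; 2 bumps 4 from row 2; 4 bumps 7 from row 3; 7 starts row 4. P = [[1, 5], [2, 6], [4], [7]].
Insert 3: 3 bumps 5 from row 1; 5 bumps 6 from row 2; 6 appends to row 3. P = [[1, 3], [2, 5], [4, 6], [7]].

So P = [[1, 3], [2, 5], [4, 6], [7]], Q = [[1, 4], [2, 5], [3, 7], [6]].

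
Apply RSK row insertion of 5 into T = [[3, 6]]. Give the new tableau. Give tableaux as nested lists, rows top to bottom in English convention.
In row 1, 5 replaces 6 (the leftmost entry greater than 5); 6 is bumped to row 2. 6 starts a new row 2. The new tableau is [[3, 5], [6]].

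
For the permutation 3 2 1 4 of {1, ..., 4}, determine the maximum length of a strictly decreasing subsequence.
3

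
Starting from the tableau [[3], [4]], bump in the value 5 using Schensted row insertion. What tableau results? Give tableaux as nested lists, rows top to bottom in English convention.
5 is larger than every entry of row 1, so it is appended to row 1. The new tableau is [[3, 5], [4]].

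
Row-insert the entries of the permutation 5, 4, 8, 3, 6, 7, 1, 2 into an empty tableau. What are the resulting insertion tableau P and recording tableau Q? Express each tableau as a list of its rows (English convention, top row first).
P = [[1, 2, 7], [3, 6], [4, 8], [5]], Q = [[1, 3, 6], [2, 5], [4, 8], [7]]

Insert each entry of the permutation into P by Schensted row insertion, recording in Q the position of each new cell.

Insert 5: appended to row 1. P = [[5]].
Insert 4: 4 bumps 5 from row 1; 5 starts row 2. P = [[4], [5]].
Insert 8: appended to row 1. P = [[4, 8], [5]].
Insert 3: 3 bumps 4 from row 1; 4 bumps 5 from row 2; 5 starts row 3. P = [[3, 8], [4], [5]].
Insert 6: 6 bumps 8 from row 1; 8 appends to row 2. P = [[3, 6], [4, 8], [5]].
Insert 7: appended to row 1. P = [[3, 6, 7], [4, 8], [5]].
Insert 1: 1 bumps 3 from row 1; 3 bumps 4 from row 2; 4 bumps 5 from row 3; 5 starts row 4. P = [[1, 6, 7], [3, 8], [4], [5]].
Insert 2: 2 bumps 6 from row 1; 6 bumps 8 from row 2; 8 appends to row 3. P = [[1, 2, 7], [3, 6], [4, 8], [5]].

So P = [[1, 2, 7], [3, 6], [4, 8], [5]], Q = [[1, 3, 6], [2, 5], [4, 8], [7]].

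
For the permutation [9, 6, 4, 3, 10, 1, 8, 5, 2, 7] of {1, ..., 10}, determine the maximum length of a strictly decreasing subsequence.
5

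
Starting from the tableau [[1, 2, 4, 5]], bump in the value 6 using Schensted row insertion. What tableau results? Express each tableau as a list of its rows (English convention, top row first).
6 is larger than every entry of row 1, so it is appended to row 1. The new tableau is [[1, 2, 4, 5, 6]].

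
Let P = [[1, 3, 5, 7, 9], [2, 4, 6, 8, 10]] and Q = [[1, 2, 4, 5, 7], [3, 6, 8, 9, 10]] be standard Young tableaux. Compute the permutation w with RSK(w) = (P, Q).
Reverse the RSK construction: for i from n down to 1, find the cell of Q containing i, remove the entry at that cell from P, and reverse-bump it up through P; the value ejected from row 1 is w(i).

Step i=10: Q has 10 at row 2, column 5; remove 10 from row 2 of P and reverse-bump: 10 enters row 1 and ejects 9. So w(10) = 9. P is now [[1, 3, 5, 7, 10], [2, 4, 6, 8]].
Step i=9: Q has 9 at row 2, column 4; remove 8 from row 2 of P and reverse-bump: 8 enters row 1 and ejects 7. So w(9) = 7. P is now [[1, 3, 5, 8, 10], [2, 4, 6]].
Step i=8: Q has 8 at row 2, column 3; remove 6 from row 2 of P and reverse-bump: 6 enters row 1 and ejects 5. So w(8) = 5. P is now [[1, 3, 6, 8, 10], [2, 4]].
Step i=7: Q has 7 at row 1, column 5; remove that cell from P, ejecting 10. So w(7) = 10. P is now [[1, 3, 6, 8], [2, 4]].
Step i=6: Q has 6 at row 2, column 2; remove 4 from row 2 of P and reverse-bump: 4 enters row 1 and ejects 3. So w(6) = 3. P is now [[1, 4, 6, 8], [2]].
Step i=5: Q has 5 at row 1, column 4; remove that cell from P, ejecting 8. So w(5) = 8. P is now [[1, 4, 6], [2]].
Step i=4: Q has 4 at row 1, column 3; remove that cell from P, ejecting 6. So w(4) = 6. P is now [[1, 4], [2]].
Step i=3: Q has 3 at row 2, column 1; remove 2 from row 2 of P and reverse-bump: 2 enters row 1 and ejects 1. So w(3) = 1. P is now [[2, 4]].
Step i=2: Q has 2 at row 1, column 2; remove that cell from P, ejecting 4. So w(2) = 4. P is now [[2]].
Step i=1: Q has 1 at row 1, column 1; remove that cell from P, ejecting 2. So w(1) = 2. P is now [].

So w = 2 4 1 6 8 3 10 5 7 9.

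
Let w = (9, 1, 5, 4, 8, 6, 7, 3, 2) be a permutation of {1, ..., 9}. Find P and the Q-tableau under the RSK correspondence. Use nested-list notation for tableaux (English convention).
Insert each entry of the permutation into P by Schensted row insertion, recording in Q the position of each new cell.

After inserting 9: P = [[9]].
After inserting 1: P = [[1], [9]].
After inserting 5: P = [[1, 5], [9]].
After inserting 4: P = [[1, 4], [5], [9]].
After inserting 8: P = [[1, 4, 8], [5], [9]].
After inserting 6: P = [[1, 4, 6], [5, 8], [9]].
After inserting 7: P = [[1, 4, 6, 7], [5, 8], [9]].
After inserting 3: P = [[1, 3, 6, 7], [4, 8], [5], [9]].
After inserting 2: P = [[1, 2, 6, 7], [3, 8], [4], [5], [9]].

So P = [[1, 2, 6, 7], [3, 8], [4], [5], [9]], Q = [[1, 3, 5, 7], [2, 6], [4], [8], [9]].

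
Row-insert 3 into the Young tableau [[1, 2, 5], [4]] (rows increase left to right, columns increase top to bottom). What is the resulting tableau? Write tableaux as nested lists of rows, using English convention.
In row 1, 3 replaces 5 (the leftmost entry greater than 3); 5 is bumped to row 2. 5 is appended to row 2. The new tableau is [[1, 2, 3], [4, 5]].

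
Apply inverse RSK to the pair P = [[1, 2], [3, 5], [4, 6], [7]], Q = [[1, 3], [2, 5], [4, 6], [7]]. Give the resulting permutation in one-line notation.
4 3 7 1 6 5 2

Reverse the RSK construction: for i from n down to 1, find the cell of Q containing i, remove the entry at that cell from P, and reverse-bump it up through P; the value ejected from row 1 is w(i).

Step i=7: Q has 7 at row 4, column 1; remove 7 from row 4 of P and reverse-bump: 7 enters row 3 and ejects 6; 6 enters row 2 and ejects 5; 5 enters row 1 and ejects 2. So w(7) = 2. P is now [[1, 5], [3, 6], [4, 7]].
Step i=6: Q has 6 at row 3, column 2; remove 7 from row 3 of P and reverse-bump: 7 enters row 2 and ejects 6; 6 enters row 1 and ejects 5. So w(6) = 5. P is now [[1, 6], [3, 7], [4]].
Step i=5: Q has 5 at row 2, column 2; remove 7 from row 2 of P and reverse-bump: 7 enters row 1 and ejects 6. So w(5) = 6. P is now [[1, 7], [3], [4]].
Step i=4: Q has 4 at row 3, column 1; remove 4 from row 3 of P and reverse-bump: 4 enters row 2 and ejects 3; 3 enters row 1 and ejects 1. So w(4) = 1. P is now [[3, 7], [4]].
Step i=3: Q has 3 at row 1, column 2; remove that cell from P, ejecting 7. So w(3) = 7. P is now [[3], [4]].
Step i=2: Q has 2 at row 2, column 1; remove 4 from row 2 of P and reverse-bump: 4 enters row 1 and ejects 3. So w(2) = 3. P is now [[4]].
Step i=1: Q has 1 at row 1, column 1; remove that cell from P, ejecting 4. So w(1) = 4. P is now [].

So w = 4 3 7 1 6 5 2.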